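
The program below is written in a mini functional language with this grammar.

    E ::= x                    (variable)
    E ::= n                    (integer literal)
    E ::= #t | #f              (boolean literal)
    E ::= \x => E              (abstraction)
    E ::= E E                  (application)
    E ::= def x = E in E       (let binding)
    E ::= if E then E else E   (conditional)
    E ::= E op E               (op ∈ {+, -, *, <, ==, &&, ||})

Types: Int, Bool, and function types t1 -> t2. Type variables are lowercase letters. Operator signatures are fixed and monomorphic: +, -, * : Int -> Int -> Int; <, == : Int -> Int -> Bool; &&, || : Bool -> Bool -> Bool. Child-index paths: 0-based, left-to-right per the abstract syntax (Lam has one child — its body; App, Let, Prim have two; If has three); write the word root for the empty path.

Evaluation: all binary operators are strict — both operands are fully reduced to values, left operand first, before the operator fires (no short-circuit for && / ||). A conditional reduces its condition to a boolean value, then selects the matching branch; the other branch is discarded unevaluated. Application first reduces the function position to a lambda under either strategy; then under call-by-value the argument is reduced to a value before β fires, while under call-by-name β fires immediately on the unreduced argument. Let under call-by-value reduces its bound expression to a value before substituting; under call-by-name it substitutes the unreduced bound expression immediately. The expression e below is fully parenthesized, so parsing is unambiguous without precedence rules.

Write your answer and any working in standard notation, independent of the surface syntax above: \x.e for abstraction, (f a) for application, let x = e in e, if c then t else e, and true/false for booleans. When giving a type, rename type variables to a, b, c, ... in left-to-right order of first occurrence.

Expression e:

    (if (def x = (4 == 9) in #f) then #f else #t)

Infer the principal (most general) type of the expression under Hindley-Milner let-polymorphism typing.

Derivation:
  unify Int ~ Int
  unify Int ~ Int
let x : Bool
  unify Bool ~ Bool
  unify Bool ~ Bool

Answer: Bool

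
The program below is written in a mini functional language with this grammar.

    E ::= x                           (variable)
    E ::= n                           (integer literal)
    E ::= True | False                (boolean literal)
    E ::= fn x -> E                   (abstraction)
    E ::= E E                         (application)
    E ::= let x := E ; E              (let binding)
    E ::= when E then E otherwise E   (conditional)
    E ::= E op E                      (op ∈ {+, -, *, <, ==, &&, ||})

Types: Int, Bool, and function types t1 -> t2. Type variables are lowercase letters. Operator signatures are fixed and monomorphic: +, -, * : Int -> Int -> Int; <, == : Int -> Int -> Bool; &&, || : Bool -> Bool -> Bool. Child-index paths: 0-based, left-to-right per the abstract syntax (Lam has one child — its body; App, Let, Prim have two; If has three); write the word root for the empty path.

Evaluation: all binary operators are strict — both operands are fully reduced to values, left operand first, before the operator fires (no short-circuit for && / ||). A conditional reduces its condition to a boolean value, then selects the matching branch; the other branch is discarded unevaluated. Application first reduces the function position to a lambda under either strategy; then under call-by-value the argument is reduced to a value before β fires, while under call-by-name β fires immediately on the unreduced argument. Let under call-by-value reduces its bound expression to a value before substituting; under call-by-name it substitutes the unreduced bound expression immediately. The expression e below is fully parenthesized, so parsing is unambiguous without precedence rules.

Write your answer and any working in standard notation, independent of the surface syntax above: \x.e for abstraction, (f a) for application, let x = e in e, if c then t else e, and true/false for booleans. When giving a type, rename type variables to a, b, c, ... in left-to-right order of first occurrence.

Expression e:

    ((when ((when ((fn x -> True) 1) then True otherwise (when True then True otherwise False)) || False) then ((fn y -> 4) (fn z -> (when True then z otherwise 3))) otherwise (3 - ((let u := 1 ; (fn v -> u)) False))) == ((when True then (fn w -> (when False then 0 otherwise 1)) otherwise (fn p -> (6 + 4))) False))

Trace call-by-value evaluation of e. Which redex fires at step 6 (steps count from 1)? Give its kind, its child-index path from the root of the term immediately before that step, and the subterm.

Answer: if at 1.0 : (if true then (\w.(if false then 0 else 1)) else (\p.(6 + 4)))

Derivation:
step 0: ((if ((if ((\x.true) 1) then true else (if true then true else false)) || false) then ((\y.4) (\z.(if true then z else 3))) else (3 - ((let u = 1 in (\v.u)) false))) == ((if true then (\w.(if false then 0 else 1)) else (\p.(6 + 4))) false))
step 1: [beta@0.0.0.0] ((if ((if true then true else (if true then true else false)) || false) then ((\y.4) (\z.(if true then z else 3))) else (3 - ((let u = 1 in (\v.u)) false))) == ((if true then (\w.(if false then 0 else 1)) else (\p.(6 + 4))) false))
step 2: [if@0.0.0] ((if (true || false) then ((\y.4) (\z.(if true then z else 3))) else (3 - ((let u = 1 in (\v.u)) false))) == ((if true then (\w.(if false then 0 else 1)) else (\p.(6 + 4))) false))
step 3: [delta@0.0] ((if true then ((\y.4) (\z.(if true then z else 3))) else (3 - ((let u = 1 in (\v.u)) false))) == ((if true then (\w.(if false then 0 else 1)) else (\p.(6 + 4))) false))
step 4: [if@0] (((\y.4) (\z.(if true then z else 3))) == ((if true then (\w.(if false then 0 else 1)) else (\p.(6 + 4))) false))
step 5: [beta@0] (4 == ((if true then (\w.(if false then 0 else 1)) else (\p.(6 + 4))) false))
step 6: [if@1.0] (4 == ((\w.(if false then 0 else 1)) false))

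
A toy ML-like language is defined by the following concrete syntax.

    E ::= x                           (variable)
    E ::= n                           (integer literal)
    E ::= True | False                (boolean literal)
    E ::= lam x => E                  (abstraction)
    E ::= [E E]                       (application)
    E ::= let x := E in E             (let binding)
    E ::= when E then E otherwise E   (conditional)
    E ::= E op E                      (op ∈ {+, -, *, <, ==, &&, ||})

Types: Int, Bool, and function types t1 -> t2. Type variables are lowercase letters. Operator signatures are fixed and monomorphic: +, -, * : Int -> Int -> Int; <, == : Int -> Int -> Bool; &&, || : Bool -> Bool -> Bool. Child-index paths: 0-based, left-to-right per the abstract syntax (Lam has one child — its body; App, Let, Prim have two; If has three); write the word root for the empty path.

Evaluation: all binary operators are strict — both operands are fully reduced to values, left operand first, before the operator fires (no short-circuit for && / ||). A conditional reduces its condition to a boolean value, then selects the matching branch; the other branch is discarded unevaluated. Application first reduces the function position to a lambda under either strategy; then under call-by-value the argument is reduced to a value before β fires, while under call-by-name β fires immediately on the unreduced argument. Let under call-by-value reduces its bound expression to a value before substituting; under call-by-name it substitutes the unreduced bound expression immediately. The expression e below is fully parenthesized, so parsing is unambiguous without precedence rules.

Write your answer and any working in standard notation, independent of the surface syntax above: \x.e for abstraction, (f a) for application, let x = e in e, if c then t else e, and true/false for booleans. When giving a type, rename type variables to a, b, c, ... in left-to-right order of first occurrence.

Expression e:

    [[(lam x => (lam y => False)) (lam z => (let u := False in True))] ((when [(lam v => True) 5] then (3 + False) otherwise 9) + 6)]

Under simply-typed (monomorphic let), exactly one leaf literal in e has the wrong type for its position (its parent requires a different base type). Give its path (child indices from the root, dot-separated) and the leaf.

Answer: 1.0.1.1 : false

Trace:
\y._ : b -> Bool
\x._ : a -> b -> Bool
let u : Bool
\z._ : c -> Bool
  unify a -> b -> Bool ~ (c -> Bool) -> d
  unify a ~ c -> Bool
  unify b -> Bool ~ d
_ _ : b -> Bool
\v._ : e -> Bool
  unify e -> Bool ~ Int -> f
  unify e ~ Int
  unify Bool ~ f
_ _ : Bool
  unify Bool ~ Bool
  unify Int ~ Int
  unify Bool ~ Int
  FAIL: mismatch Bool ~ Int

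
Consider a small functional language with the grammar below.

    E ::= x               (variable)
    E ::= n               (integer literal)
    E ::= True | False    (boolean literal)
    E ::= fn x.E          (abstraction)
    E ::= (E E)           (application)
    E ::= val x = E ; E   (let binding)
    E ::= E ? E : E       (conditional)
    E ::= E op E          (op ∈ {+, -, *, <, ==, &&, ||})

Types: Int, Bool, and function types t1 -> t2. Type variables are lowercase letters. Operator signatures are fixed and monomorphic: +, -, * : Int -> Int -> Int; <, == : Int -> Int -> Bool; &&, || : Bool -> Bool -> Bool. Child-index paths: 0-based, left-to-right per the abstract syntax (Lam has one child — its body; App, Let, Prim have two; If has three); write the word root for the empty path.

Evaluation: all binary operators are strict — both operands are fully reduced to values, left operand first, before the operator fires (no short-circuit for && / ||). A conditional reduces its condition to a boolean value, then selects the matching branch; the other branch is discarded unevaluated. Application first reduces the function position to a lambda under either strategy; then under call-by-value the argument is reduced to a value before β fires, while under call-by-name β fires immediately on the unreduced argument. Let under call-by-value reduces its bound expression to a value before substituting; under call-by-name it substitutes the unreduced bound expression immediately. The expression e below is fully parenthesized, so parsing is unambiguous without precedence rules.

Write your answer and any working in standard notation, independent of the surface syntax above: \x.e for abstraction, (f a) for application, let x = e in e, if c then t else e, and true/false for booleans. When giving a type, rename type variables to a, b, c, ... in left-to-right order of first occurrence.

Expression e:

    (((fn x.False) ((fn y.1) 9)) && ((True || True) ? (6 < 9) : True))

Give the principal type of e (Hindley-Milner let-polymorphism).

Answer: Bool

Working:
\x._ : a -> Bool
\y._ : b -> Int
  unify b -> Int ~ Int -> c
  unify b ~ Int
  unify Int ~ c
_ _ : Int
  unify a -> Bool ~ Int -> d
  unify a ~ Int
  unify Bool ~ d
_ _ : Bool
  unify Bool ~ Bool
  unify Bool ~ Bool
  unify Bool ~ Bool
  unify Bool ~ Bool
  unify Int ~ Int
  unify Int ~ Int
  unify Bool ~ Bool
  unify Bool ~ Bool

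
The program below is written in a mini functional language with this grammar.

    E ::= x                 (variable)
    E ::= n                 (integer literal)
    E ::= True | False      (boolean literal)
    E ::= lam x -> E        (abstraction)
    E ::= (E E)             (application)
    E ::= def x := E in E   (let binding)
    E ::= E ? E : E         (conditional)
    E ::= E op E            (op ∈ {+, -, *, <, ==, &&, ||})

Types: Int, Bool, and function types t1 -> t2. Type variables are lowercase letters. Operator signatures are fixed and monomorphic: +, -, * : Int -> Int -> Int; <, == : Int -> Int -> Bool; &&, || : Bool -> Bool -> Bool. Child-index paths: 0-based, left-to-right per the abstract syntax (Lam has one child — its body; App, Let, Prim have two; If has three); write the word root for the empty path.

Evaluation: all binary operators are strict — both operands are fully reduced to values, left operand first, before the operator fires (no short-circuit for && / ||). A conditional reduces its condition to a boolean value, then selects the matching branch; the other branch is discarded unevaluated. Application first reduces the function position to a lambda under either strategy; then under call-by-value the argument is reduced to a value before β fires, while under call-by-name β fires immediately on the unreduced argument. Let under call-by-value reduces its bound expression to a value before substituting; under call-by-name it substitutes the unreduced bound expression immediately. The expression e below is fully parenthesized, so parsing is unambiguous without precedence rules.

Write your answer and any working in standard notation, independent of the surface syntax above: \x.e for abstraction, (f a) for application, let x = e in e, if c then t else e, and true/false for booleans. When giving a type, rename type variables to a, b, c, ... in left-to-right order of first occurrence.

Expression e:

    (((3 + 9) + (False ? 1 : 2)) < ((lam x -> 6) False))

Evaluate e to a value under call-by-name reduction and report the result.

Working:
step 0: (((3 + 9) + (if false then 1 else 2)) < ((\x.6) false))
step 1: [delta@0.0] ((12 + (if false then 1 else 2)) < ((\x.6) false))
step 2: [if@0.1] ((12 + 2) < ((\x.6) false))
step 3: [delta@0] (14 < ((\x.6) false))
step 4: [beta@1] (14 < 6)
step 5: [delta@root] false

Answer: false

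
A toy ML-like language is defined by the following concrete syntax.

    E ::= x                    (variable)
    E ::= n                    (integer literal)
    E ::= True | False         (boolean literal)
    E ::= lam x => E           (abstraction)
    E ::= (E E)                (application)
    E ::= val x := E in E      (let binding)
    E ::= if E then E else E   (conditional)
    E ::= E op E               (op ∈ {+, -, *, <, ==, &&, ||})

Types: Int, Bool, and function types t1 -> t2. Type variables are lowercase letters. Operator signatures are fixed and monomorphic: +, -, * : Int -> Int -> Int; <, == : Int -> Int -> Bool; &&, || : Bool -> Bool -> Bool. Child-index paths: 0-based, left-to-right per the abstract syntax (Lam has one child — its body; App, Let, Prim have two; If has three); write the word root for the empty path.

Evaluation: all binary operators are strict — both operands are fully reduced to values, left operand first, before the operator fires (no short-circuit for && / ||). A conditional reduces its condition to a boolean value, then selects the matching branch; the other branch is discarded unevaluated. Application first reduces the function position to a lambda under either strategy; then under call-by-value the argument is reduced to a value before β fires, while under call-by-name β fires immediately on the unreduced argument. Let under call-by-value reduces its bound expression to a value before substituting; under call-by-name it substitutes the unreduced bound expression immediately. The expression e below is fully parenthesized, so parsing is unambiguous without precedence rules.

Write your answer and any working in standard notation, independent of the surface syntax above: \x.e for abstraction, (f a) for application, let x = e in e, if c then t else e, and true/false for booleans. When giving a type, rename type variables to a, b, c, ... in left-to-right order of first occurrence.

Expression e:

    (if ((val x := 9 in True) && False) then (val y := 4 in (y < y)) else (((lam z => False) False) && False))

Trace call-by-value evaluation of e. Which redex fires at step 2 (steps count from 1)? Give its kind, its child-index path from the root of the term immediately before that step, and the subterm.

Answer: delta at 0 : (true && false)

Derivation:
step 0: (if ((let x = 9 in true) && false) then (let y = 4 in (y < y)) else (((\z.false) false) && false))
step 1: [let@0.0] (if (true && false) then (let y = 4 in (y < y)) else (((\z.false) false) && false))
step 2: [delta@0] (if false then (let y = 4 in (y < y)) else (((\z.false) false) && false))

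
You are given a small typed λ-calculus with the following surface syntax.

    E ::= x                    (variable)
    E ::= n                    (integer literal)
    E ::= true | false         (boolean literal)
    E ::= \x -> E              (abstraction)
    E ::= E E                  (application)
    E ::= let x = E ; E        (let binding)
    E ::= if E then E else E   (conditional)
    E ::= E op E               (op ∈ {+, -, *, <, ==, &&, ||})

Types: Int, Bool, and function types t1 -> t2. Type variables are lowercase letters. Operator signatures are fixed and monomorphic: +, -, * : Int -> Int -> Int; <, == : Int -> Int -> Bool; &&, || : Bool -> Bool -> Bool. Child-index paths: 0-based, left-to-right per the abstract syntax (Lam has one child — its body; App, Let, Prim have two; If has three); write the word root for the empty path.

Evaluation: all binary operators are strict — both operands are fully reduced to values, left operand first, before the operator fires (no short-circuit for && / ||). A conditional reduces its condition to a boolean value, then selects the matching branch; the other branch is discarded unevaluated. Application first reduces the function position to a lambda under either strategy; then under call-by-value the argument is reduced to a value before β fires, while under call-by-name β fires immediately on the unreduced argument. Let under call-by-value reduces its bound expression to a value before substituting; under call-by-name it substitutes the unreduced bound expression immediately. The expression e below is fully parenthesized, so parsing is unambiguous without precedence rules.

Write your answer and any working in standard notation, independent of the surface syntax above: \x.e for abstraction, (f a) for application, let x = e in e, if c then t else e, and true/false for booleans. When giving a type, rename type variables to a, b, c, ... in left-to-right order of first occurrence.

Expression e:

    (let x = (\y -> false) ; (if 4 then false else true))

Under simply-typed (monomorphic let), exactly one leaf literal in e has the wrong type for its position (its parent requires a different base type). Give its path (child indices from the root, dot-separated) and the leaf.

Working:
\y._ : a -> Bool
let x : a -> Bool
  unify Int ~ Bool
  FAIL: mismatch Int ~ Bool

Answer: 1.0 : 4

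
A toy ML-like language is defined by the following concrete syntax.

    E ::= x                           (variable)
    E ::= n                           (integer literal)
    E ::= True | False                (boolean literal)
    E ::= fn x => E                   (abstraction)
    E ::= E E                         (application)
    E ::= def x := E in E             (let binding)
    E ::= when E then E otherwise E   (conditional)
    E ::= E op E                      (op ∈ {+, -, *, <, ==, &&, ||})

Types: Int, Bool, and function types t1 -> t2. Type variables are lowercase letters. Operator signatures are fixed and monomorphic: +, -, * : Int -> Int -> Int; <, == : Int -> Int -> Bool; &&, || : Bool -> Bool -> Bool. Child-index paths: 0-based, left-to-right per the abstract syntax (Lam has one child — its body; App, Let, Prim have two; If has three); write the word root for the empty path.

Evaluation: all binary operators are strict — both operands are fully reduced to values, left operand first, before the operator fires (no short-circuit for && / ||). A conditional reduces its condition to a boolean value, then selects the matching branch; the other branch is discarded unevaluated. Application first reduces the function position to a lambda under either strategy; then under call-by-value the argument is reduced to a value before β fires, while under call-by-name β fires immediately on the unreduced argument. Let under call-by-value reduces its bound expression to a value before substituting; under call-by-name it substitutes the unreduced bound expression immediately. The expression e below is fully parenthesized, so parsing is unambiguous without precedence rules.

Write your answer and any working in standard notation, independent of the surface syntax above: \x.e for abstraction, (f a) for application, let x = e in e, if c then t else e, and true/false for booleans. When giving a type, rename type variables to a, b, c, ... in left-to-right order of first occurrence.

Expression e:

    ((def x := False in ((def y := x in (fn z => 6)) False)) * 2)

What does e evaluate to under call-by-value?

Answer: 12

Derivation:
step 0: ((let x = false in ((let y = x in (\z.6)) false)) * 2)
step 1: [let@0] (((let y = false in (\z.6)) false) * 2)
step 2: [let@0.0] (((\z.6) false) * 2)
step 3: [beta@0] (6 * 2)
step 4: [delta@root] 12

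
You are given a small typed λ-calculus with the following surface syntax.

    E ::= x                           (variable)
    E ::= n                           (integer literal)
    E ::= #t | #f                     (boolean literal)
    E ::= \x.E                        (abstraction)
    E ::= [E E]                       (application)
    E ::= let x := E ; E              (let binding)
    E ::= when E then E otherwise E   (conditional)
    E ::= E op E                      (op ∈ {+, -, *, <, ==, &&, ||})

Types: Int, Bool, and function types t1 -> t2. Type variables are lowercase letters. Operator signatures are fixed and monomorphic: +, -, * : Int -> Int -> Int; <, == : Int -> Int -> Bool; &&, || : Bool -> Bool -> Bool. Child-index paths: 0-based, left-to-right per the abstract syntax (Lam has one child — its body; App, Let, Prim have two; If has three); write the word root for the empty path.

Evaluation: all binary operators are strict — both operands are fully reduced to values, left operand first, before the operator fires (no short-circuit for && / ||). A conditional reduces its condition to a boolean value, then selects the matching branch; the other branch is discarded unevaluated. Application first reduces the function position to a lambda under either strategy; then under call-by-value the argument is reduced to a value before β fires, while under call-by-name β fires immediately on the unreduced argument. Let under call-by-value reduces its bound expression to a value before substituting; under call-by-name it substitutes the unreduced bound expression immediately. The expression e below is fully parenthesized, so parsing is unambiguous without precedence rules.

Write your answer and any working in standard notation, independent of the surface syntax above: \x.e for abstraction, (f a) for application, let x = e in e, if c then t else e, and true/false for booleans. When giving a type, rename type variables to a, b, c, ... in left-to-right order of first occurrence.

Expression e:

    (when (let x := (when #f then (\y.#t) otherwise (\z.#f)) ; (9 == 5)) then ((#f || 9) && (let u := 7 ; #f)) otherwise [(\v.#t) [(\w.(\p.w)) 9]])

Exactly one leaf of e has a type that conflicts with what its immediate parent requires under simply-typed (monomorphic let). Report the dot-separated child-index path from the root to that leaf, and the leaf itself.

Derivation:
  unify Bool ~ Bool
\y._ : a -> Bool
\z._ : b -> Bool
  unify a -> Bool ~ b -> Bool
  unify a ~ b
  unify Bool ~ Bool
let x : b -> Bool
  unify Int ~ Int
  unify Int ~ Int
  unify Bool ~ Bool
  unify Bool ~ Bool
  unify Int ~ Bool
  FAIL: mismatch Int ~ Bool

Answer: 1.0.1 : 9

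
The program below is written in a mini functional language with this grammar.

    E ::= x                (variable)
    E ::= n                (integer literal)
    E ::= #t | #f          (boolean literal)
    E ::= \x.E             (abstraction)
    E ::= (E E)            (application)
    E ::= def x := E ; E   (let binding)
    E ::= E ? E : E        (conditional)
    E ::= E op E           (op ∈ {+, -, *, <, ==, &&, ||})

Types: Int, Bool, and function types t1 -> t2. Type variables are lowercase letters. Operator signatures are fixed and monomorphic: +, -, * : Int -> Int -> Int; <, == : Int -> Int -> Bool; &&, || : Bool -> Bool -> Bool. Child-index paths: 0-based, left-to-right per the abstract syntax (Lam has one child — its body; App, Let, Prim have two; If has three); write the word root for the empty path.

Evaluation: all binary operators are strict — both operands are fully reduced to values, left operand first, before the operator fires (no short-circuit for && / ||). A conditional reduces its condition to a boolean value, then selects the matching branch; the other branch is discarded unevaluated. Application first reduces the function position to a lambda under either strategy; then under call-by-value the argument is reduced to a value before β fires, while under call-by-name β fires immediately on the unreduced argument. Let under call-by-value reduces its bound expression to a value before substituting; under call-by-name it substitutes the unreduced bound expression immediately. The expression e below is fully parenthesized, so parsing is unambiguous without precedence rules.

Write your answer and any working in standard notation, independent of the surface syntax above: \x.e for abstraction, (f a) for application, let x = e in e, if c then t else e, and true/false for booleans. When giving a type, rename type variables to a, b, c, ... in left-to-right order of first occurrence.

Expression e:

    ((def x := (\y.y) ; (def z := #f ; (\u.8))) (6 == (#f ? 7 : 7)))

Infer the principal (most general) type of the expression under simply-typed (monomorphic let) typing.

Answer: Int

Working:
y : a
\y._ : a -> a
let x : a -> a
let z : Bool
\u._ : b -> Int
  unify Int ~ Int
  unify Bool ~ Bool
  unify Int ~ Int
  unify Int ~ Int
  unify b -> Int ~ Bool -> c
  unify b ~ Bool
  unify Int ~ c
_ _ : Int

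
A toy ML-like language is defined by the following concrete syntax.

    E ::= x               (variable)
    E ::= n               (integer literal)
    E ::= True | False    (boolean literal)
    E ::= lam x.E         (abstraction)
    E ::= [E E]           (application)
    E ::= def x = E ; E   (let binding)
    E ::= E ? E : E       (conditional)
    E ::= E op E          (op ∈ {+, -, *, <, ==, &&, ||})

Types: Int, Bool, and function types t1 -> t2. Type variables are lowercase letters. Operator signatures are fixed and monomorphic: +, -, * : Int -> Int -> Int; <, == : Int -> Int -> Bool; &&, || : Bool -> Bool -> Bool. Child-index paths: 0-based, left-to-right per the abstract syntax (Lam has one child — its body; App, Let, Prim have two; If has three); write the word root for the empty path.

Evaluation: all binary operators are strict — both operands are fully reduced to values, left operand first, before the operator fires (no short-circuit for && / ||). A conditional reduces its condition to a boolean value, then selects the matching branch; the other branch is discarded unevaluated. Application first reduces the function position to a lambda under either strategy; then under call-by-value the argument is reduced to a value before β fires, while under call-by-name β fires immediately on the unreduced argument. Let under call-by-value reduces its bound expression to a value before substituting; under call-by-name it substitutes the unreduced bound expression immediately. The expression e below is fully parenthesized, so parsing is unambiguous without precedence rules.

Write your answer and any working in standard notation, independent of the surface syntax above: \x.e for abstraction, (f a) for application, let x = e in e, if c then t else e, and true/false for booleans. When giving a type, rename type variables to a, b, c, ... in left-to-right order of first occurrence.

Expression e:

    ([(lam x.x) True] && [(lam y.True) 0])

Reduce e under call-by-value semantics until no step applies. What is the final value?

Answer: true

Working:
step 0: (((\x.x) true) && ((\y.true) 0))
step 1: [beta@0] (true && ((\y.true) 0))
step 2: [beta@1] (true && true)
step 3: [delta@root] true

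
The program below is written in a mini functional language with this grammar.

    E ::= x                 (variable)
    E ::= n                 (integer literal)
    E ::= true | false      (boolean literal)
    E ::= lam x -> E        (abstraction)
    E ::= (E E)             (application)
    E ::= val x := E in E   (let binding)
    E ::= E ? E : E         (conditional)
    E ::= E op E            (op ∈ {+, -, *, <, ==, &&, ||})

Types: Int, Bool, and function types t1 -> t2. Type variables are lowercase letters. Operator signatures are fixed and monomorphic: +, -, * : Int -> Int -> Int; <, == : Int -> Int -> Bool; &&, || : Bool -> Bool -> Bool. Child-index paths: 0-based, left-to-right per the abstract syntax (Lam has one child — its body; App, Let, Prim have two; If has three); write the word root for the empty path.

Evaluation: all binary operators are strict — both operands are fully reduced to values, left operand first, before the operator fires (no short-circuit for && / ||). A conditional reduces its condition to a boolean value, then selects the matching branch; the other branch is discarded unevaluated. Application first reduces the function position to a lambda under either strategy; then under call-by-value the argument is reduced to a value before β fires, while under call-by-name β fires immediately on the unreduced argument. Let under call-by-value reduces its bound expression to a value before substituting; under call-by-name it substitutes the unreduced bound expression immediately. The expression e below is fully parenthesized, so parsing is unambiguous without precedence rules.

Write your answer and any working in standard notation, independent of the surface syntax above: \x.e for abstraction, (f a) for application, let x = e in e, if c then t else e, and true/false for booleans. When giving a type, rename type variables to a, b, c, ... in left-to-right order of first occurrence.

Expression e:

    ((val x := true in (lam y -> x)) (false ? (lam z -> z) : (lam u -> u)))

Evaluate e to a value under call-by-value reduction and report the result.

Answer: true

Working:
step 0: ((let x = true in (\y.x)) (if false then (\z.z) else (\u.u)))
step 1: [let@0] ((\y.true) (if false then (\z.z) else (\u.u)))
step 2: [if@1] ((\y.true) (\u.u))
step 3: [beta@root] true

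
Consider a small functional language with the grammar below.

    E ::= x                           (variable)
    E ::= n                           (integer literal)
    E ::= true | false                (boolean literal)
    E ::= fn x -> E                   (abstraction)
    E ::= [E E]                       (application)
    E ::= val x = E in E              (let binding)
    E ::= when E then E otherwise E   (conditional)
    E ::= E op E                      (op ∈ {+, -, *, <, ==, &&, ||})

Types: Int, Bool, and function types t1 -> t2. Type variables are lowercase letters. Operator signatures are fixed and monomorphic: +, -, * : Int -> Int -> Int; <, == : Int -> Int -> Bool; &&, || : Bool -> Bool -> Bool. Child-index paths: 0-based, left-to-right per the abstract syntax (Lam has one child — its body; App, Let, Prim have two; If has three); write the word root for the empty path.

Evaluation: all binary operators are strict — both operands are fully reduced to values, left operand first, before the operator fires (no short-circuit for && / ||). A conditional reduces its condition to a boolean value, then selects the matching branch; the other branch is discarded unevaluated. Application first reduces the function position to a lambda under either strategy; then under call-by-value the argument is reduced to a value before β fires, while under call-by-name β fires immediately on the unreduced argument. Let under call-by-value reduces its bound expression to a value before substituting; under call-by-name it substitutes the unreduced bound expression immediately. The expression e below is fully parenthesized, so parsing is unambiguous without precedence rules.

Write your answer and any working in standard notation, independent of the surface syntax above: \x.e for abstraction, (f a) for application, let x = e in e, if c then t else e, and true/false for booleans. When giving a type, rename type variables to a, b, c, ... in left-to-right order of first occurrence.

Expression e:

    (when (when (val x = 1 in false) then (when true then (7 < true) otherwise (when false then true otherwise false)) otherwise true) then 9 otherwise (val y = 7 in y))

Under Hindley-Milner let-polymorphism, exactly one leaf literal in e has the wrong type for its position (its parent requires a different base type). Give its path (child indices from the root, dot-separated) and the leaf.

Answer: 0.1.1.1 : true

Derivation:
let x : Int
  unify Bool ~ Bool
  unify Bool ~ Bool
  unify Int ~ Int
  unify Bool ~ Int
  FAIL: mismatch Bool ~ Int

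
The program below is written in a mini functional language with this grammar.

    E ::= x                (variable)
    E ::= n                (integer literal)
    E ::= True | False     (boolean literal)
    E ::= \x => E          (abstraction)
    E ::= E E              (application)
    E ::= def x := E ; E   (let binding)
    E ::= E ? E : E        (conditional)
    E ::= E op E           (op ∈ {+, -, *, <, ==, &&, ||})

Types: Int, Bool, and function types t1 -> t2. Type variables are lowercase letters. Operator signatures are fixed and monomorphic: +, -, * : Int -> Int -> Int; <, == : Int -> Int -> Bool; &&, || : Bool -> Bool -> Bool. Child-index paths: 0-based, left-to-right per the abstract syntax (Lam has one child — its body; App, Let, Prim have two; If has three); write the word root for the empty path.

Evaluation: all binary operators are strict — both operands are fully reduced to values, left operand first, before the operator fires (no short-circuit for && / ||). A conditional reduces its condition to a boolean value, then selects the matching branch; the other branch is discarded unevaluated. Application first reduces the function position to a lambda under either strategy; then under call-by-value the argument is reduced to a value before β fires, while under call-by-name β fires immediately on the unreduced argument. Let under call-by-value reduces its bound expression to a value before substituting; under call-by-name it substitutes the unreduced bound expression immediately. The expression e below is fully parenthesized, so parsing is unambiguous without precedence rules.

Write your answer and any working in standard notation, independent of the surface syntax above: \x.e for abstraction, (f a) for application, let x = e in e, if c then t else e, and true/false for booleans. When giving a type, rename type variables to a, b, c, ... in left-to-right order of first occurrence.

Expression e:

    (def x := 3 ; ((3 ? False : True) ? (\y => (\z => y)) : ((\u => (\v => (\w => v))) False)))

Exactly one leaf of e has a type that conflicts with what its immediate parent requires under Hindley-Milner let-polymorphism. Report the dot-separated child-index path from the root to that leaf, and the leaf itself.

Derivation:
let x : Int
  unify Int ~ Bool
  FAIL: mismatch Int ~ Bool

Answer: 1.0.0 : 3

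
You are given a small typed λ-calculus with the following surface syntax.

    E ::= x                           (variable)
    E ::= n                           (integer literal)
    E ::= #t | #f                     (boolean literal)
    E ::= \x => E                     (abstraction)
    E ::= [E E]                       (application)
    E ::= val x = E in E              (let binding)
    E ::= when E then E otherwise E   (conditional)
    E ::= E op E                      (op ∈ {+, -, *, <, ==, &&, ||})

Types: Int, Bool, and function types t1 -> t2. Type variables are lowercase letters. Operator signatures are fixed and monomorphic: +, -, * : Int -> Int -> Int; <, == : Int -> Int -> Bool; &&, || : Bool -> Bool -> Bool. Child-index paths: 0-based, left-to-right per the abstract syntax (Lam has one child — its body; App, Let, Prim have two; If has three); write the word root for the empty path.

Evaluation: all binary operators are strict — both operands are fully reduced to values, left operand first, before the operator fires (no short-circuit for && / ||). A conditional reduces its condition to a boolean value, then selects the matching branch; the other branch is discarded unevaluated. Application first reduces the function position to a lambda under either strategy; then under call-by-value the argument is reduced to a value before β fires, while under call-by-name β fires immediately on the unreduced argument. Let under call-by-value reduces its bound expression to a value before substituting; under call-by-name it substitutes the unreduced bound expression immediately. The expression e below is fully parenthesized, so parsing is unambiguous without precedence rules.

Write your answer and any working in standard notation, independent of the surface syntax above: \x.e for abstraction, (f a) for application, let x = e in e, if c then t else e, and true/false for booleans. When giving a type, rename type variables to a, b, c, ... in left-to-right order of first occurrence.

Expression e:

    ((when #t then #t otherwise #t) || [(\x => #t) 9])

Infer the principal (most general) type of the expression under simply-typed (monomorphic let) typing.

Derivation:
  unify Bool ~ Bool
  unify Bool ~ Bool
  unify Bool ~ Bool
\x._ : a -> Bool
  unify a -> Bool ~ Int -> b
  unify a ~ Int
  unify Bool ~ b
_ _ : Bool
  unify Bool ~ Bool

Answer: Bool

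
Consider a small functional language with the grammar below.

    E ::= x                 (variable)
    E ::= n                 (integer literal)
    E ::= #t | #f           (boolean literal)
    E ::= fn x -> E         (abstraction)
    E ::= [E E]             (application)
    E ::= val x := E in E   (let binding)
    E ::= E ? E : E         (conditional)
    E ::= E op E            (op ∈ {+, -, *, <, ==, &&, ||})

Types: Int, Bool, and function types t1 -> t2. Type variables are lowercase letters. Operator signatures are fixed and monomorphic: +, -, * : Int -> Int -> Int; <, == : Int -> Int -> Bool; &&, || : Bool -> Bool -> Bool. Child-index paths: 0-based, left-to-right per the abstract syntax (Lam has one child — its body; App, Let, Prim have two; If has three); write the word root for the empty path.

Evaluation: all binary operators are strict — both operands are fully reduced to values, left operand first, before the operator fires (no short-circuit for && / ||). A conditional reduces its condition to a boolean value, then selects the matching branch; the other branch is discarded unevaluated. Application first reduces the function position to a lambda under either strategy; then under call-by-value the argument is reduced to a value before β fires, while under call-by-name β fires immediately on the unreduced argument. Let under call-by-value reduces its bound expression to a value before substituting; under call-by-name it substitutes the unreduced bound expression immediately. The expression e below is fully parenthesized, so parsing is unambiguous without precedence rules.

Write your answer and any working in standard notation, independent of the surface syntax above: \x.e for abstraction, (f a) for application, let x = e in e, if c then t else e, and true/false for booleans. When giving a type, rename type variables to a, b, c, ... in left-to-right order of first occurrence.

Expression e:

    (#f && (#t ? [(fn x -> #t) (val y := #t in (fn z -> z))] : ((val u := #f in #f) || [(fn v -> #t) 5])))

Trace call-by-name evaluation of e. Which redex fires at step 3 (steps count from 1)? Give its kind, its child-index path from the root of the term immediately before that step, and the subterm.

Trace:
step 0: (false && (if true then ((\x.true) (let y = true in (\z.z))) else ((let u = false in false) || ((\v.true) 5))))
step 1: [if@1] (false && ((\x.true) (let y = true in (\z.z))))
step 2: [beta@1] (false && true)
step 3: [delta@root] false

Answer: delta at root : (false && true)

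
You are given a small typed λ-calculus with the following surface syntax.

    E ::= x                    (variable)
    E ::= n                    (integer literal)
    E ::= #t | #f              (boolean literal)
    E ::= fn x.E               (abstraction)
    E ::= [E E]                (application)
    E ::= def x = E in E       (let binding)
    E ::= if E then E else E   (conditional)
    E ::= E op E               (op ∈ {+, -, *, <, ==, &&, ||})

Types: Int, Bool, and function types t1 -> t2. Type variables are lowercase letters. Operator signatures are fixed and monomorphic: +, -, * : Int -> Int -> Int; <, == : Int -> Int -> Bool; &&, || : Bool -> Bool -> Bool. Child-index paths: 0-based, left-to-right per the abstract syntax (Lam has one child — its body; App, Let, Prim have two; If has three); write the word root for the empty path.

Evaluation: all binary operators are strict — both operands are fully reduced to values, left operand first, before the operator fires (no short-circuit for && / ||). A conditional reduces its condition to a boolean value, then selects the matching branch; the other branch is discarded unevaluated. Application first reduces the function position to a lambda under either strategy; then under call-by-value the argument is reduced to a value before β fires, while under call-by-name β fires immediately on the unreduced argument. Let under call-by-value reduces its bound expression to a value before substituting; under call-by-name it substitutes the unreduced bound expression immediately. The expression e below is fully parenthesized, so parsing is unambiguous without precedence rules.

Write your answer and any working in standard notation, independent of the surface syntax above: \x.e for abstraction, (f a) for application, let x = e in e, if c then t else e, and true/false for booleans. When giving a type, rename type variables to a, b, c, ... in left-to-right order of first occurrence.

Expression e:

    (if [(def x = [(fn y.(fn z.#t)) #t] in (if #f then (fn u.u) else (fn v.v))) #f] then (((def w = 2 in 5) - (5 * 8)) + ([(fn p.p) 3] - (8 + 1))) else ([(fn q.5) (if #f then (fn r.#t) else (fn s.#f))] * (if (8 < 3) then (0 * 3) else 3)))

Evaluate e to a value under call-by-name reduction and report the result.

Trace:
step 0: (if ((let x = ((\y.(\z.true)) true) in (if false then (\u.u) else (\v.v))) false) then (((let w = 2 in 5) - (5 * 8)) + (((\p.p) 3) - (8 + 1))) else (((\q.5) (if false then (\r.true) else (\s.false))) * (if (8 < 3) then (0 * 3) else 3)))
step 1: [let@0.0] (if ((if false then (\u.u) else (\v.v)) false) then (((let w = 2 in 5) - (5 * 8)) + (((\p.p) 3) - (8 + 1))) else (((\q.5) (if false then (\r.true) else (\s.false))) * (if (8 < 3) then (0 * 3) else 3)))
step 2: [if@0.0] (if ((\v.v) false) then (((let w = 2 in 5) - (5 * 8)) + (((\p.p) 3) - (8 + 1))) else (((\q.5) (if false then (\r.true) else (\s.false))) * (if (8 < 3) then (0 * 3) else 3)))
step 3: [beta@0] (if false then (((let w = 2 in 5) - (5 * 8)) + (((\p.p) 3) - (8 + 1))) else (((\q.5) (if false then (\r.true) else (\s.false))) * (if (8 < 3) then (0 * 3) else 3)))
step 4: [if@root] (((\q.5) (if false then (\r.true) else (\s.false))) * (if (8 < 3) then (0 * 3) else 3))
step 5: [beta@0] (5 * (if (8 < 3) then (0 * 3) else 3))
step 6: [delta@1.0] (5 * (if false then (0 * 3) else 3))
step 7: [if@1] (5 * 3)
step 8: [delta@root] 15

Answer: 15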